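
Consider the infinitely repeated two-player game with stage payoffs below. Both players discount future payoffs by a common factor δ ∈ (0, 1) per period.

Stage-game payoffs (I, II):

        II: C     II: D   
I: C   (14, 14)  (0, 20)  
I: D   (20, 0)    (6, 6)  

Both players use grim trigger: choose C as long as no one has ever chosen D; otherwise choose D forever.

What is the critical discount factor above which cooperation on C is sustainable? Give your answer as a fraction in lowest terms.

3/7

Under grim trigger the critical discount factor is (T−C)/(T−P) with T = 20, C = 14, P = 6.
δ* = (20−14)/(20−6) = 6/14 = 3/7.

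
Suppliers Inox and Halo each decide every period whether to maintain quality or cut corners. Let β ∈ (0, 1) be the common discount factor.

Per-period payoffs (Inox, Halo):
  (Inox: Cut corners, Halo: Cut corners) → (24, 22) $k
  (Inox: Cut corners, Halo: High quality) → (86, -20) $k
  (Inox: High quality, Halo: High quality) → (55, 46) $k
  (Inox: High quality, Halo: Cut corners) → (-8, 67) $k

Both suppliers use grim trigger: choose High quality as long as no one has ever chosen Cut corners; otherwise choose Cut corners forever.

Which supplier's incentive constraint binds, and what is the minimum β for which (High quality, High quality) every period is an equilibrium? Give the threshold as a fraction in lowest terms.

Inox; β ≥ 1/2

Inox's threshold: (86−55)/(86−24) = 1/2.
Halo's threshold: (67−46)/(67−22) = 7/15.
1/2 > 7/15, so Inox binds and β* = 1/2.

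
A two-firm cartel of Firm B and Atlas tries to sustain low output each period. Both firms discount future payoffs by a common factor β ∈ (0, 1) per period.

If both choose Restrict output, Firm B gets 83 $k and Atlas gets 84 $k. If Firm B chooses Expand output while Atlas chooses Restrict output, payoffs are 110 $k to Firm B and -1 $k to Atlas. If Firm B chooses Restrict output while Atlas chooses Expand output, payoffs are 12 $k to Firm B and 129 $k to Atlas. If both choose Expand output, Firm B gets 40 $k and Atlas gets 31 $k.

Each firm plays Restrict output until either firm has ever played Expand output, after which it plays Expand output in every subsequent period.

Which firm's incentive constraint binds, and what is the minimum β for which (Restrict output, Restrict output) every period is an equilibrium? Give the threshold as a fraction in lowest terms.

Firm B: cooperation gives 83 each period; deviation gives 110 once then 40 forever.
  83/(1−β) ≥ 110 + 40β/(1−β) ⇒ β ≥ 27/70.
Atlas: cooperation gives 84 each period; deviation gives 129 once then 31 forever.
  β ≥ 45/98.
Both must hold, so the binding constraint is Atlas's: β ≥ 45/98.

Atlas; β ≥ 45/98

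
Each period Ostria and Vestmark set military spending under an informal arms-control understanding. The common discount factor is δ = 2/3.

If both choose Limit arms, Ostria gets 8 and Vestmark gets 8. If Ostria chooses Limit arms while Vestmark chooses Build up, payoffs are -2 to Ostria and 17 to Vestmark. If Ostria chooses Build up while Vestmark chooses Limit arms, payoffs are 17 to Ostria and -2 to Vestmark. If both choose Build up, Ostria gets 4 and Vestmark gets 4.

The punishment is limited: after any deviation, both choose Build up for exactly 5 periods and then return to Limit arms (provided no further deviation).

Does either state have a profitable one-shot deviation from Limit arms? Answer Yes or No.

Yes

IC: δ+…+δ^5 ≥ (17−8)/(8−4) = 9/4.
At δ = 2/3: partial sum = 1.7366 < 2.2500. Cooperation not sustainable.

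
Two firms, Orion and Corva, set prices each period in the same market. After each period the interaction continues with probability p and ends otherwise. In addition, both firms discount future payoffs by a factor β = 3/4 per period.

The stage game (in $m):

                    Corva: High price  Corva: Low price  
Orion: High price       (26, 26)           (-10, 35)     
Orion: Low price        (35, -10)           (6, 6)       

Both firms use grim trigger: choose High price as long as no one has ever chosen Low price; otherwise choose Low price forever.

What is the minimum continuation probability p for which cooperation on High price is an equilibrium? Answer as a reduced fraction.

12/29

Expected continuation weight on next period's payoff is β·p = 3/4·p, which plays the role of the discount factor.
Cooperation requires 3/4·p ≥ (35−26)/(35−6) = 9/29, hence p ≥ 12/29.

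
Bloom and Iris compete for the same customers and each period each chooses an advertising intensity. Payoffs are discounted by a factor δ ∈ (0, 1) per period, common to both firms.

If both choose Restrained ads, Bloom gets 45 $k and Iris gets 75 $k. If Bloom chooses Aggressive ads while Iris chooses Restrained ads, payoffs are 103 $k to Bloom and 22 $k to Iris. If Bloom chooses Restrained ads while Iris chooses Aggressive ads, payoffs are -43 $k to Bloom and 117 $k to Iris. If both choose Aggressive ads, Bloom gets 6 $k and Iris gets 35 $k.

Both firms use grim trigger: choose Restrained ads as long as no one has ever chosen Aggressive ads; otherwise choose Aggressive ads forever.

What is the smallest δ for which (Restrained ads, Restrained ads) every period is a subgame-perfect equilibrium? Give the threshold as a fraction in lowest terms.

Bloom's threshold: (103−45)/(103−6) = 58/97.
Iris's threshold: (117−75)/(117−35) = 21/41.
58/97 > 21/41, so Bloom binds and δ* = 58/97.

58/97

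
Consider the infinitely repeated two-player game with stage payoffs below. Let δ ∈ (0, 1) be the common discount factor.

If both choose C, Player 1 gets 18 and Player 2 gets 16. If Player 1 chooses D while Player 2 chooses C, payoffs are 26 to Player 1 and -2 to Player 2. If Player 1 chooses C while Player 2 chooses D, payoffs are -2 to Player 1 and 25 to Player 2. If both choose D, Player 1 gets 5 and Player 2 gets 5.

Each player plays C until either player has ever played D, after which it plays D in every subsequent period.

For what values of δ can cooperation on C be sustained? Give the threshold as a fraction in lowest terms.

For Player 1: deviation gain 26−18 = 8, per-period punishment loss 18−5 = 13. IC gives δ ≥ 8/21.
For Player 2: gain 9, loss 11 per period, so δ ≥ 9/20.
The tighter constraint is Player 2's, so cooperation needs δ ≥ 9/20.

9/20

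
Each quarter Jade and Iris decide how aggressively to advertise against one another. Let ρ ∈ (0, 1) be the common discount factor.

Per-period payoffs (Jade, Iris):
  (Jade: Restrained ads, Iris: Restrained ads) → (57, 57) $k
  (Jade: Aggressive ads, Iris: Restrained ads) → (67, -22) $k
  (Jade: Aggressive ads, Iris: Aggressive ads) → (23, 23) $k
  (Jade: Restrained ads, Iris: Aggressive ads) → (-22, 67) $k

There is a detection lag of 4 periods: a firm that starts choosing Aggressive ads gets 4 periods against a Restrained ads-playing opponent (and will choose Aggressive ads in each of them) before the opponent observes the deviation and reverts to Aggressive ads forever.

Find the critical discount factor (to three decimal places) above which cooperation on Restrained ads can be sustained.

The best deviation is to choose Aggressive ads for all 4 undetected periods, earning 67 each, then 23 forever once detected.
Deviation value: 67(1−ρ^4)/(1−ρ) + 23ρ^4/(1−ρ); cooperation value: 57/(1−ρ).
IC: 57 ≥ 67(1−ρ^4) + 23ρ^4 = 67 − 44ρ^4.
So ρ^4 ≥ 10/44 = 5/22, giving ρ ≥ (5/22)^(1/4) ≈ 0.690.

0.690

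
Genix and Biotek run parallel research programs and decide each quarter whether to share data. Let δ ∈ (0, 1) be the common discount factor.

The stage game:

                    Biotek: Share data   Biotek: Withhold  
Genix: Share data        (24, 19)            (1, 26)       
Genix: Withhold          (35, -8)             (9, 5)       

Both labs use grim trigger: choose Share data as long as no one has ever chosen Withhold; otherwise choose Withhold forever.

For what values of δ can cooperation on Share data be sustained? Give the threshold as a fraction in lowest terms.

Genix's threshold: (35−24)/(35−9) = 11/26.
Biotek's threshold: (26−19)/(26−5) = 1/3.
11/26 > 1/3, so Genix binds and δ* = 11/26.

11/26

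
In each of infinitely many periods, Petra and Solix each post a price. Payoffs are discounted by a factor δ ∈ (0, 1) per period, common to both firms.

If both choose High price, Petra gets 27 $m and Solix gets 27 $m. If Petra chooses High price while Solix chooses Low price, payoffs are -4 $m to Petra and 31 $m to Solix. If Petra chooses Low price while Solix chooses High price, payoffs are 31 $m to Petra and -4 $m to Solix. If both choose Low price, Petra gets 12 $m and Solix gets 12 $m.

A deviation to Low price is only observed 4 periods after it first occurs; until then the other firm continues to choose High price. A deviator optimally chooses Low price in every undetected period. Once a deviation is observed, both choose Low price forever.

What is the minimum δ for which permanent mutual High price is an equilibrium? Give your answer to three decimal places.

0.677

The best deviation is to choose Low price for all 4 undetected periods, earning 31 each, then 12 forever once detected.
Deviation value: 31(1−δ^4)/(1−δ) + 12δ^4/(1−δ); cooperation value: 27/(1−δ).
IC: 27 ≥ 31(1−δ^4) + 12δ^4 = 31 − 19δ^4.
So δ^4 ≥ 4/19, giving δ ≥ (4/19)^(1/4) ≈ 0.677.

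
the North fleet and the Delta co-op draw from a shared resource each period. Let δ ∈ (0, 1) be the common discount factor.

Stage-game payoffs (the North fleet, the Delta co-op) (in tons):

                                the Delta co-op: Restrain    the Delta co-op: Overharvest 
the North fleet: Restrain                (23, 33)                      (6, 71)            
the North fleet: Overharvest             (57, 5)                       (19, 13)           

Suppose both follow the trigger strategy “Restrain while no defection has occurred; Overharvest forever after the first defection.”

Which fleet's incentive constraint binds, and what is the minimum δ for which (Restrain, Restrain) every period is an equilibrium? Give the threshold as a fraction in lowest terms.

the North fleet; δ ≥ 17/19

the North fleet: cooperation gives 23 each period; deviation gives 57 once then 19 forever.
  23/(1−δ) ≥ 57 + 19δ/(1−δ) ⇒ δ ≥ 34/38 = 17/19.
the Delta co-op: cooperation gives 33 each period; deviation gives 71 once then 13 forever.
  δ ≥ 38/58 = 19/29.
Both must hold, so the binding constraint is the North fleet's: δ ≥ 17/19.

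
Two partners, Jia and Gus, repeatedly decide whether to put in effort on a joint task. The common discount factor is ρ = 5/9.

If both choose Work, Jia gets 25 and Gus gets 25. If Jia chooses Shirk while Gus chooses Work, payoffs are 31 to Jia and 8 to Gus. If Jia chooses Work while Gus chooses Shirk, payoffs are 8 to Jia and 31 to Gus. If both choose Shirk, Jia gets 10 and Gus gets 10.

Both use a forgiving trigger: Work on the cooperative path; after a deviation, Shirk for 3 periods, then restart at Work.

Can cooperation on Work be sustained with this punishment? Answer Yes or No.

Comparing payoff streams over the 4 periods until play realigns: cooperate → 25(1+ρ+…+ρ^3); deviate → 31 + 10(ρ+…+ρ^3).
Cooperation is sustained iff (25−10)(ρ+…+ρ^3) ≥ 31−25.
ρ+…+ρ^3 = 5/9·(1−(5/9)^3)/(1−5/9) = 1.0357, and (31−25)/(25−10) = 0.4000.
1.0357 ≥ 0.4000, so cooperation is sustainable.

Yes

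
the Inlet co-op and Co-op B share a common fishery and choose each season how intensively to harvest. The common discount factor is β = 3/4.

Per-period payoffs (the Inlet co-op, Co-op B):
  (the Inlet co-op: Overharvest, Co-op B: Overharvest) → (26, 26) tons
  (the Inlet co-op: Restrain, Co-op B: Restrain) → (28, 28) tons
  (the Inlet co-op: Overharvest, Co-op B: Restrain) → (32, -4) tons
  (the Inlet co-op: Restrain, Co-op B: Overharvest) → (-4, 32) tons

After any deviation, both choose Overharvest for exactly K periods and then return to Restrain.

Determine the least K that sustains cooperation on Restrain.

4

Need Σ_{k=1}^{K} β^k ≥ (32−28)/(28−26) = 2.0000 at β = 3/4.
At K = 3 the sum is 1.7344 < 2.0000; at K = 4 it is 2.0508 ≥ 2.0000.
So the minimum punishment length is K = 4.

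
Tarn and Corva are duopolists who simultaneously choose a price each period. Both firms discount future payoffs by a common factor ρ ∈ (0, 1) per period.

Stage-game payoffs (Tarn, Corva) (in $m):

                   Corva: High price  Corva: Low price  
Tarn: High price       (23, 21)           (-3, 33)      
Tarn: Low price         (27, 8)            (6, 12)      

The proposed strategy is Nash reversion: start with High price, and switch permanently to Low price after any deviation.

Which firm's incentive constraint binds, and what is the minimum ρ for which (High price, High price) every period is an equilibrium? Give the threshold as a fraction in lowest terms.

Corva; ρ ≥ 4/7

Tarn: cooperation gives 23 each period; deviation gives 27 once then 6 forever.
  23/(1−ρ) ≥ 27 + 6ρ/(1−ρ) ⇒ ρ ≥ 4/21.
Corva: cooperation gives 21 each period; deviation gives 33 once then 12 forever.
  ρ ≥ 12/21 = 4/7.
Both must hold, so the binding constraint is Corva's: ρ ≥ 4/7.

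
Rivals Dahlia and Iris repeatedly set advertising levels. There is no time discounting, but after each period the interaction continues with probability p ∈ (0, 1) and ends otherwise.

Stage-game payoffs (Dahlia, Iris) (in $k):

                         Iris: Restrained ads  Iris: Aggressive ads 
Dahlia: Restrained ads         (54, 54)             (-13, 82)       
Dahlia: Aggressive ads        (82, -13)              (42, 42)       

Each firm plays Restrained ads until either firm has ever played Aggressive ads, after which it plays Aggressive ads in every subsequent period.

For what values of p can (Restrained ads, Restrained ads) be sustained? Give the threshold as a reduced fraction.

7/10

With no time discounting, the continuation probability p plays the role of the discount factor.
Grim-trigger IC: 54/(1−p) ≥ 82 + 42p/(1−p) ⇒ p ≥ (82−54)/(82−42) = 7/10.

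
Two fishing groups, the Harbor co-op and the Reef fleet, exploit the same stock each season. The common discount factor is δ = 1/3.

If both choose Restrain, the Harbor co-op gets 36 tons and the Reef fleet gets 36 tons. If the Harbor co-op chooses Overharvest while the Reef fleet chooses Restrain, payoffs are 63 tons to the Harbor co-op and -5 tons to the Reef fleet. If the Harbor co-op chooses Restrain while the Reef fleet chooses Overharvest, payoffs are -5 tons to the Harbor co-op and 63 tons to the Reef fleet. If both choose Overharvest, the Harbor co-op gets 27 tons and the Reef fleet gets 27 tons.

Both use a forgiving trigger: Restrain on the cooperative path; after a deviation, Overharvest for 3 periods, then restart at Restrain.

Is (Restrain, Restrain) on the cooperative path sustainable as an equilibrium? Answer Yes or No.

A one-shot deviation gives 63 now, then 27 for 3 periods, then back to 36.
Gain from deviating: (63−36) today; loss: (36−27) in each of the next 3 periods.
No-deviation condition: (36−27)(δ+…+δ^3) ≥ 63−36, i.e. δ+…+δ^3 ≥ 3.
At δ = 1/3: δ+…+δ^3 = 0.4815 < 3.0000.
So cooperation is not sustainable.

No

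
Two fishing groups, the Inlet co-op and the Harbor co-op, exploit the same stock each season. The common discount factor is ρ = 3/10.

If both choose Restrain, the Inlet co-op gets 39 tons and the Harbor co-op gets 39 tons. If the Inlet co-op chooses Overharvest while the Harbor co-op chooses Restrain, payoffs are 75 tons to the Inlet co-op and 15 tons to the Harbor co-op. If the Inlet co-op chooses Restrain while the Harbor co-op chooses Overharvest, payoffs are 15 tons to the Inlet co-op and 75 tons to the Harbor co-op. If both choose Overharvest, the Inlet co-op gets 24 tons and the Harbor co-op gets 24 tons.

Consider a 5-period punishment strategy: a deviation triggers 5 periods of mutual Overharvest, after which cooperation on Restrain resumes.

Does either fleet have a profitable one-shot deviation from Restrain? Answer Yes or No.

Comparing payoff streams over the 6 periods until play realigns: cooperate → 39(1+ρ+…+ρ^5); deviate → 75 + 24(ρ+…+ρ^5).
Cooperation is sustained iff (39−24)(ρ+…+ρ^5) ≥ 75−39.
ρ+…+ρ^5 = 3/10·(1−(3/10)^5)/(1−3/10) = 0.4275, and (75−39)/(39−24) = 2.4000.
0.4275 < 2.4000, so cooperation is not sustainable.

Yes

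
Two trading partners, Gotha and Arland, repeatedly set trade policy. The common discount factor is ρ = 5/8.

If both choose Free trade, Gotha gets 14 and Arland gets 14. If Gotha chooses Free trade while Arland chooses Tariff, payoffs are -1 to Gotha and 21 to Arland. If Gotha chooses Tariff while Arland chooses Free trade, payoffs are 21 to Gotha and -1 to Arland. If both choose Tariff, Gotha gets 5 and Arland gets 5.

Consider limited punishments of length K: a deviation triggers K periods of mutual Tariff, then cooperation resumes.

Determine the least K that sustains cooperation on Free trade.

2

IC: ρ(1−ρ^K)/(1−ρ) ≥ (21−14)/(14−5) = 7/9.
With ρ = 5/8: need 1 − ρ^K ≥ 7/9·(1−5/8)/(5/8), i.e. ρ^K ≤ 0.5333.
Since (5/8)^1 = 0.6250 and (5/8)^2 = 0.3906, the smallest such K is 2.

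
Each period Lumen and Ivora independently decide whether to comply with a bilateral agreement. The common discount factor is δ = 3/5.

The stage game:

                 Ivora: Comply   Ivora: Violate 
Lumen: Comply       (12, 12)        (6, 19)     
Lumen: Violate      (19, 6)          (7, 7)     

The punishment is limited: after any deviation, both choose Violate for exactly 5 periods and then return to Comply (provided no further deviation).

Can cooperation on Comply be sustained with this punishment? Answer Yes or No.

A one-shot deviation gives 19 now, then 7 for 5 periods, then back to 12.
Gain from deviating: (19−12) today; loss: (12−7) in each of the next 5 periods.
No-deviation condition: (12−7)(δ+…+δ^5) ≥ 19−12, i.e. δ+…+δ^5 ≥ 7/5.
At δ = 3/5: δ+…+δ^5 = 1.3834 < 1.4000.
So cooperation is not sustainable.

No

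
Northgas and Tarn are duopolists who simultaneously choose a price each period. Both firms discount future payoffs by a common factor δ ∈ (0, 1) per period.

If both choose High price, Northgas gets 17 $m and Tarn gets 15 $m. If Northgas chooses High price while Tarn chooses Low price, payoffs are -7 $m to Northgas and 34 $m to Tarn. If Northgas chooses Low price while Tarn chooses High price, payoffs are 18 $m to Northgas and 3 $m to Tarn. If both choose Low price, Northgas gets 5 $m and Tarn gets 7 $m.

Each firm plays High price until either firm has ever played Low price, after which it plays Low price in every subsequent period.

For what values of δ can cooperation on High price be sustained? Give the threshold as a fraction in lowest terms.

19/27

Northgas's threshold: (18−17)/(18−5) = 1/13.
Tarn's threshold: (34−15)/(34−7) = 19/27.
1/13 < 19/27, so Tarn binds and δ* = 19/27.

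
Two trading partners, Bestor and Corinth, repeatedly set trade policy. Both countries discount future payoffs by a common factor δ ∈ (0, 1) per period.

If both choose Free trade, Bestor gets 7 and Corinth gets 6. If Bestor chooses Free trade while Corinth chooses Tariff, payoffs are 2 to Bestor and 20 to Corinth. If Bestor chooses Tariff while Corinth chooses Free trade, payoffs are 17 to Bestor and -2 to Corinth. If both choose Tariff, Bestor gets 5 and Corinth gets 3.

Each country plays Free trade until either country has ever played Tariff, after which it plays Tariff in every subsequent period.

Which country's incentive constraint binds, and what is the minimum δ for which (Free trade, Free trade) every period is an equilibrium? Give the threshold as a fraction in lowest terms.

Bestor; δ ≥ 5/6

For Bestor: deviation gain 17−7 = 10, per-period punishment loss 7−5 = 2. IC gives δ ≥ 10/12 = 5/6.
For Corinth: gain 14, loss 3 per period, so δ ≥ 14/17.
The tighter constraint is Bestor's, so cooperation needs δ ≥ 5/6.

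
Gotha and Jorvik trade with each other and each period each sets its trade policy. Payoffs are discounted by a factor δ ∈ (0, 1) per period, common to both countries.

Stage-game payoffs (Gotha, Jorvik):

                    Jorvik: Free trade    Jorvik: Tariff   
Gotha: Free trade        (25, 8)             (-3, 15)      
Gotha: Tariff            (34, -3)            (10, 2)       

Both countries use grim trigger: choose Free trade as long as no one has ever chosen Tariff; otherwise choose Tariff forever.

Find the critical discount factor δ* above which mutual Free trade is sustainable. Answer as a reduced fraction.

Gotha: cooperation gives 25 each period; deviation gives 34 once then 10 forever.
  25/(1−δ) ≥ 34 + 10δ/(1−δ) ⇒ δ ≥ 9/24 = 3/8.
Jorvik: cooperation gives 8 each period; deviation gives 15 once then 2 forever.
  δ ≥ 7/13.
Both must hold, so the binding constraint is Jorvik's: δ ≥ 7/13.

7/13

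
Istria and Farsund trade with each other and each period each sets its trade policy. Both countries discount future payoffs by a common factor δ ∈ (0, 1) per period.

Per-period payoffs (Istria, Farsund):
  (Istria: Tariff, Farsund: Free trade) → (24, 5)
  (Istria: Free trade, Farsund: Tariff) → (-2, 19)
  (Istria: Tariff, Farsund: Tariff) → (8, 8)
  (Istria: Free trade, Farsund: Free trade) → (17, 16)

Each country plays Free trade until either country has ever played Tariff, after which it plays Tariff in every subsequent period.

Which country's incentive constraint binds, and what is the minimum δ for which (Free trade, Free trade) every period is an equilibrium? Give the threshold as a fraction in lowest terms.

Istria; δ ≥ 7/16

Istria's threshold: (24−17)/(24−8) = 7/16.
Farsund's threshold: (19−16)/(19−8) = 3/11.
7/16 > 3/11, so Istria binds and δ* = 7/16.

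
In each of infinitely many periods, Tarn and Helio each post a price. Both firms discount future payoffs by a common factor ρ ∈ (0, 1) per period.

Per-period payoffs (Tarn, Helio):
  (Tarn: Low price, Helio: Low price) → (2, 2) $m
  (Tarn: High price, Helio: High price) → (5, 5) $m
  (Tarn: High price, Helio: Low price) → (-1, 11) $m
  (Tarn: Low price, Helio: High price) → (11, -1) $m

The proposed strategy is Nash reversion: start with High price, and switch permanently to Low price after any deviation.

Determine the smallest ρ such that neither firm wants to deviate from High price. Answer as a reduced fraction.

One-period gain from deviating is 11 − 5 = 6. The loss is 5 − 2 = 3 in every subsequent period, with present value 3·ρ/(1−ρ).
Deviation is unprofitable when 3·ρ/(1−ρ) ≥ 6, i.e. ρ/(1−ρ) ≥ 2.
Equivalently ρ ≥ 6/(6+3) = 2/3.

2/3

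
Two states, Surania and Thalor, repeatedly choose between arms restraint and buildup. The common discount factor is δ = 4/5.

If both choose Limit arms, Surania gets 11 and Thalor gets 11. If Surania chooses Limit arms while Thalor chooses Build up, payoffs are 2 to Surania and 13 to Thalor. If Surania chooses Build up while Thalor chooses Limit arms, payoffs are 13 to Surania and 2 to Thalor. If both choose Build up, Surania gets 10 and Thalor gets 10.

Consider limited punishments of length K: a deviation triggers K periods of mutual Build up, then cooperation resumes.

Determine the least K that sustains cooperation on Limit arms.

No profitable deviation requires (11−10)(δ+…+δ^K) ≥ 13−11, i.e. δ+…+δ^K ≥ 2 ≈ 2.0000.
With δ = 4/5, the partial sums are K=1: 0.8000, K=2: 1.4400, K=3: 1.9520, K=4: 2.3616.
K = 4 is the first length at which the sum reaches 2.0000.

4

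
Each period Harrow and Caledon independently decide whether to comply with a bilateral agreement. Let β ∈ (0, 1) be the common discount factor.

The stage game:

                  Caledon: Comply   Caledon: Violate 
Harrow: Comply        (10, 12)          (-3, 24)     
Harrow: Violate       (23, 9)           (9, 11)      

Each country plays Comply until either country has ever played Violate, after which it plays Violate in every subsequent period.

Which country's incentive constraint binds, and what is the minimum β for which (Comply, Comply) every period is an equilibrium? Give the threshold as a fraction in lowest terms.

Harrow; β ≥ 13/14

Harrow's threshold: (23−10)/(23−9) = 13/14.
Caledon's threshold: (24−12)/(24−11) = 12/13.
13/14 > 12/13, so Harrow binds and β* = 13/14.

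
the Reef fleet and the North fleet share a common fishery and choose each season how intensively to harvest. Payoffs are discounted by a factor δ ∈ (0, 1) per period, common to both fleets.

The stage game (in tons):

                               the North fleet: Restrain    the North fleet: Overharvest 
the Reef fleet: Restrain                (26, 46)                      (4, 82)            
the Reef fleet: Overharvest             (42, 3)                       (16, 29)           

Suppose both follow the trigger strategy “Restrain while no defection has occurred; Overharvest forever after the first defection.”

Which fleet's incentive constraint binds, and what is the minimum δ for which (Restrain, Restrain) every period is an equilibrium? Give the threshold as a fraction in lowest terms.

the Reef fleet: cooperation gives 26 each period; deviation gives 42 once then 16 forever.
  26/(1−δ) ≥ 42 + 16δ/(1−δ) ⇒ δ ≥ 16/26 = 8/13.
the North fleet: cooperation gives 46 each period; deviation gives 82 once then 29 forever.
  δ ≥ 36/53.
Both must hold, so the binding constraint is the North fleet's: δ ≥ 36/53.

the North fleet; δ ≥ 36/53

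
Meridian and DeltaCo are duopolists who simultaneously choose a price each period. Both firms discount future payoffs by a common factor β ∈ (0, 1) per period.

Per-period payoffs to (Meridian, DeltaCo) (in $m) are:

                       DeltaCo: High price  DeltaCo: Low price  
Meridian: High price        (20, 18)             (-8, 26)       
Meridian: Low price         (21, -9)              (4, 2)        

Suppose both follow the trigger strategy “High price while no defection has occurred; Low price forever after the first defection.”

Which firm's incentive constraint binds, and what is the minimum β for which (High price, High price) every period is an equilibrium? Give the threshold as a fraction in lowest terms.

DeltaCo; β ≥ 1/3

Meridian: cooperation gives 20 each period; deviation gives 21 once then 4 forever.
  20/(1−β) ≥ 21 + 4β/(1−β) ⇒ β ≥ 1/17.
DeltaCo: cooperation gives 18 each period; deviation gives 26 once then 2 forever.
  β ≥ 8/24 = 1/3.
Both must hold, so the binding constraint is DeltaCo's: β ≥ 1/3.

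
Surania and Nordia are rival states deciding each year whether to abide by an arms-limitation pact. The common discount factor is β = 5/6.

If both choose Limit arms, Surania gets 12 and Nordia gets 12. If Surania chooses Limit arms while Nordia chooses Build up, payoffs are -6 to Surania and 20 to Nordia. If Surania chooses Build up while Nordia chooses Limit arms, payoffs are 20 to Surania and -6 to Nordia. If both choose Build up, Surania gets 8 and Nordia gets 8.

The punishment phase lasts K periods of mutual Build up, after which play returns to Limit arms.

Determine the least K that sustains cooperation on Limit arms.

Need Σ_{k=1}^{K} β^k ≥ (20−12)/(12−8) = 2.0000 at β = 5/6.
At K = 2 the sum is 1.5278 < 2.0000; at K = 3 it is 2.1065 ≥ 2.0000.
So the minimum punishment length is K = 3.

3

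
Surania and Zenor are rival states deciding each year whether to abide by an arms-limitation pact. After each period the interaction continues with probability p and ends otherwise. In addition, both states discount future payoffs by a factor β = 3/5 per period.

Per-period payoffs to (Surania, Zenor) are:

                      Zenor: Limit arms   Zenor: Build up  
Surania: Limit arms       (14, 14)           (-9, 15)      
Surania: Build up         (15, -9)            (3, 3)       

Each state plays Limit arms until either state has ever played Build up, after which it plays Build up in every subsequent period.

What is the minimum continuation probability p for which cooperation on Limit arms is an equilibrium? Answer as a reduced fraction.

5/36

With continuation probability p and discount β, the effective per-period discount factor is βp.
Grim-trigger IC: βp ≥ (15−14)/(15−3) = 1/12.
So p ≥ (1/12)/(3/5) = 5/36.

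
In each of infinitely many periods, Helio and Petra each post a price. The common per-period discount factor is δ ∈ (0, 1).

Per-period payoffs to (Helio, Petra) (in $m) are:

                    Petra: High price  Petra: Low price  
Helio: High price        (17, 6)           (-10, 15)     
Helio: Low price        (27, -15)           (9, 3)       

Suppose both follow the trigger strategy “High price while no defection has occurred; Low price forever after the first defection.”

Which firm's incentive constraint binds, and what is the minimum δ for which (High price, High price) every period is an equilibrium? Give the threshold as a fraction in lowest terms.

Helio: cooperation gives 17 each period; deviation gives 27 once then 9 forever.
  17/(1−δ) ≥ 27 + 9δ/(1−δ) ⇒ δ ≥ 10/18 = 5/9.
Petra: cooperation gives 6 each period; deviation gives 15 once then 3 forever.
  δ ≥ 9/12 = 3/4.
Both must hold, so the binding constraint is Petra's: δ ≥ 3/4.

Petra; δ ≥ 3/4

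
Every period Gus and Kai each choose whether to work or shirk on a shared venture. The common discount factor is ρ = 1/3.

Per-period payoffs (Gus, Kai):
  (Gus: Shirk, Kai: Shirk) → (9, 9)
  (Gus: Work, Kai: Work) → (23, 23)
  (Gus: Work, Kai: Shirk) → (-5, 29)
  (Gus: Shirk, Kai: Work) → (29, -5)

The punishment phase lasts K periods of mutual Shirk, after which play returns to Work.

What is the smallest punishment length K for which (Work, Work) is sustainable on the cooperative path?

Need Σ_{k=1}^{K} ρ^k ≥ (29−23)/(23−9) = 0.4286 at ρ = 1/3.
At K = 1 the sum is 0.3333 < 0.4286; at K = 2 it is 0.4444 ≥ 0.4286.
So the minimum punishment length is K = 2.

2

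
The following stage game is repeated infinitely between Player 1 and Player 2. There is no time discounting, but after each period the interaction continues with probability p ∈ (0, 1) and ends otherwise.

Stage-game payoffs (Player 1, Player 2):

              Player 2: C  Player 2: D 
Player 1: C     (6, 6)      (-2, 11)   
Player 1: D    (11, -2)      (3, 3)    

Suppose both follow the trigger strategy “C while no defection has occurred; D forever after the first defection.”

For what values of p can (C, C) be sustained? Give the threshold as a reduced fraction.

5/8

Expected cooperation value is 6 + p·6 + p²·6 + … = 6/(1−p); deviation gives 11 + p·3/(1−p).
6 ≥ 11(1−p) + 3p ⇒ 8p ≥ 5 ⇒ p ≥ 5/8.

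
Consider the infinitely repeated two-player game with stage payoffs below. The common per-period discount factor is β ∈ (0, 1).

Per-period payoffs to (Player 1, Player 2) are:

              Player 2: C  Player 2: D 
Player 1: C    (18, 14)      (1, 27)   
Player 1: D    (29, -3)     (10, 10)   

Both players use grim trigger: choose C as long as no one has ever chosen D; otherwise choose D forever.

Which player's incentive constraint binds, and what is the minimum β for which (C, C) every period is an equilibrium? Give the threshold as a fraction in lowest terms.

Player 2; β ≥ 13/17

For Player 1: deviation gain 29−18 = 11, per-period punishment loss 18−10 = 8. IC gives β ≥ 11/19.
For Player 2: gain 13, loss 4 per period, so β ≥ 13/17.
The tighter constraint is Player 2's, so cooperation needs β ≥ 13/17.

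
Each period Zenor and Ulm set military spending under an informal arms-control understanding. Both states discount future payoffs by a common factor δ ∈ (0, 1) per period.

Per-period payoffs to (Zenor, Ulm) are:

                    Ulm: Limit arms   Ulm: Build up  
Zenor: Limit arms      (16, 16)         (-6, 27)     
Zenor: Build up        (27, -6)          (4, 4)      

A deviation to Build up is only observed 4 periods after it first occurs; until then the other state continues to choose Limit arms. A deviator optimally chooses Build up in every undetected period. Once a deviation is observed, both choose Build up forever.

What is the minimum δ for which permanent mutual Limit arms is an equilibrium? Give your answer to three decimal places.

0.832

The best deviation is to choose Build up for all 4 undetected periods, earning 27 each, then 4 forever once detected.
Deviation value: 27(1−δ^4)/(1−δ) + 4δ^4/(1−δ); cooperation value: 16/(1−δ).
IC: 16 ≥ 27(1−δ^4) + 4δ^4 = 27 − 23δ^4.
So δ^4 ≥ 11/23, giving δ ≥ (11/23)^(1/4) ≈ 0.832.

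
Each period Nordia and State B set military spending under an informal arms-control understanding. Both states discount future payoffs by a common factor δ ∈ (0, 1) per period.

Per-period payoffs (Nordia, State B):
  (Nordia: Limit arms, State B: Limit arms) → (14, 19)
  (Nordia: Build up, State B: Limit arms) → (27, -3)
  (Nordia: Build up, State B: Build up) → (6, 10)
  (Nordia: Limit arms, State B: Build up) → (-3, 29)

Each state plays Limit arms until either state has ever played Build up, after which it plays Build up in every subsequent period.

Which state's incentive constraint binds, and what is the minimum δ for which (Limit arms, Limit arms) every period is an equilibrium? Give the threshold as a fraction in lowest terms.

Nordia's threshold: (27−14)/(27−6) = 13/21.
State B's threshold: (29−19)/(29−10) = 10/19.
13/21 > 10/19, so Nordia binds and δ* = 13/21.

Nordia; δ ≥ 13/21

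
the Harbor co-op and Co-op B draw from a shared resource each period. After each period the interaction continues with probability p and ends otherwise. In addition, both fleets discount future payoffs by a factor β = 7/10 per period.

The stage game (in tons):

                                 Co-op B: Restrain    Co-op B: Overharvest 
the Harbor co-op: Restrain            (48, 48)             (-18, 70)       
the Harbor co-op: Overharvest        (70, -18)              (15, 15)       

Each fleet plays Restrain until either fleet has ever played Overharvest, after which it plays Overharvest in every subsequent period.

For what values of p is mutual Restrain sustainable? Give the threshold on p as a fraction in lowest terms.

4/7

Expected continuation weight on next period's payoff is β·p = 7/10·p, which plays the role of the discount factor.
Cooperation requires 7/10·p ≥ (70−48)/(70−15) = 2/5, hence p ≥ 4/7.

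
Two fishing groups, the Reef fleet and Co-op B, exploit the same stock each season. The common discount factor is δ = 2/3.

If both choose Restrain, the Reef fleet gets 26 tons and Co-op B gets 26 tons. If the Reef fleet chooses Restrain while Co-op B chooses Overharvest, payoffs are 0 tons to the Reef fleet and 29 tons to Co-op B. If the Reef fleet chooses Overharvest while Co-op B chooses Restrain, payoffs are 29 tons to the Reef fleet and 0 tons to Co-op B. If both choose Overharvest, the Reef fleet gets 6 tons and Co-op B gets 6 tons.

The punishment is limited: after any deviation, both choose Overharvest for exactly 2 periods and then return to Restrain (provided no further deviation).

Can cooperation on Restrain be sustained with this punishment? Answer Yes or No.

IC: δ+…+δ^2 ≥ (29−26)/(26−6) = 3/20.
At δ = 2/3: partial sum = 1.1111 ≥ 0.1500. Cooperation sustainable.

Yes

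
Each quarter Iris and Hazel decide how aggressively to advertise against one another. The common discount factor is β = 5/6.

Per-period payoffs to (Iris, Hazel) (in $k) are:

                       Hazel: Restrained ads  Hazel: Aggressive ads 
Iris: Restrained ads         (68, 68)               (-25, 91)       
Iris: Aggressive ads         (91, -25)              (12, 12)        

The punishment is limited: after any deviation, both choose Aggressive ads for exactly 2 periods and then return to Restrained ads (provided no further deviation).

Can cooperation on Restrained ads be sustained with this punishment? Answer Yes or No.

Yes

Comparing payoff streams over the 3 periods until play realigns: cooperate → 68(1+β+…+β^2); deviate → 91 + 12(β+…+β^2).
Cooperation is sustained iff (68−12)(β+…+β^2) ≥ 91−68.
β+…+β^2 = 5/6·(1−(5/6)^2)/(1−5/6) = 1.5278, and (91−68)/(68−12) = 0.4107.
1.5278 ≥ 0.4107, so cooperation is sustainable.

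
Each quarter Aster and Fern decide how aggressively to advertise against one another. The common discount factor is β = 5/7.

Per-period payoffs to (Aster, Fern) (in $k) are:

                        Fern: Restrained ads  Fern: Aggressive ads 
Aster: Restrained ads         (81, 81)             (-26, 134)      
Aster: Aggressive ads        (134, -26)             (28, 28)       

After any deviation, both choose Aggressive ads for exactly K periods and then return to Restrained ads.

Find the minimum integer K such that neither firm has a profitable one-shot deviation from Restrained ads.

2

Need Σ_{k=1}^{K} β^k ≥ (134−81)/(81−28) = 1.0000 at β = 5/7.
At K = 1 the sum is 0.7143 < 1.0000; at K = 2 it is 1.2245 ≥ 1.0000.
So the minimum punishment length is K = 2.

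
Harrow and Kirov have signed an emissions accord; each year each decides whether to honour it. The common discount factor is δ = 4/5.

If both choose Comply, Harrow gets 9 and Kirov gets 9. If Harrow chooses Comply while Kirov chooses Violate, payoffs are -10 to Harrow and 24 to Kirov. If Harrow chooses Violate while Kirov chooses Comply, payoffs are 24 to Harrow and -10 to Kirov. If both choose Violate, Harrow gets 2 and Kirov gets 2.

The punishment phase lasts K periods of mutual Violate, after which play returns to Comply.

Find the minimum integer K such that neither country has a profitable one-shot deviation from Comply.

Need Σ_{k=1}^{K} δ^k ≥ (24−9)/(9−2) = 2.1429 at δ = 4/5.
At K = 3 the sum is 1.9520 < 2.1429; at K = 4 it is 2.3616 ≥ 2.1429.
So the minimum punishment length is K = 4.

4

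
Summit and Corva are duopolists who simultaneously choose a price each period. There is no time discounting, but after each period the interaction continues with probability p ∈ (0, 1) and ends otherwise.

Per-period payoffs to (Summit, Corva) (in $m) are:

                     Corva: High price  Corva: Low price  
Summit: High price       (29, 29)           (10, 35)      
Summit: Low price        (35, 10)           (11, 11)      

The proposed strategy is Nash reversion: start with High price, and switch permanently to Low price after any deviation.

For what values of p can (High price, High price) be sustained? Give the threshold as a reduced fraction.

1/4

Expected cooperation value is 29 + p·29 + p²·29 + … = 29/(1−p); deviation gives 35 + p·11/(1−p).
29 ≥ 35(1−p) + 11p ⇒ 24p ≥ 6 ⇒ p ≥ 6/24 = 1/4.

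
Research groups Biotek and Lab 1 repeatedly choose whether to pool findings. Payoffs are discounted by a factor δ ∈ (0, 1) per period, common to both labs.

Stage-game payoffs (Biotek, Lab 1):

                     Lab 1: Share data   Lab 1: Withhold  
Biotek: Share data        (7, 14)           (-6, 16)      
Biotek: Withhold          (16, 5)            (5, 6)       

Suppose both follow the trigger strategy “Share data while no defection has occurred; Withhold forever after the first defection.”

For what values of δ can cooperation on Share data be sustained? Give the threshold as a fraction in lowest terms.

9/11

For Biotek: deviation gain 16−7 = 9, per-period punishment loss 7−5 = 2. IC gives δ ≥ 9/11.
For Lab 1: gain 2, loss 8 per period, so δ ≥ 2/10 = 1/5.
The tighter constraint is Biotek's, so cooperation needs δ ≥ 9/11.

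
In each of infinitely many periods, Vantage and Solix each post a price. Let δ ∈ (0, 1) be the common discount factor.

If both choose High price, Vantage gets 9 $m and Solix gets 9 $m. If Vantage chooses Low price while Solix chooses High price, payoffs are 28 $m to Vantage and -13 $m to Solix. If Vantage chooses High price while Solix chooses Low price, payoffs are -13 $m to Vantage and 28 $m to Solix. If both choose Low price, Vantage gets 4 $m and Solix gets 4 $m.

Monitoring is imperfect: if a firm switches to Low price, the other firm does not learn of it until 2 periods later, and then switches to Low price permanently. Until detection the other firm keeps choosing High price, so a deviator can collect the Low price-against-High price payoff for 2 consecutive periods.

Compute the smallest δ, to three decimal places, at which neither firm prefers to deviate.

Deviating for the 2 undetected periods gains 28−9 = 19 per period over cooperation, then loses 9−4 = 5 per period forever once punishment starts.
Gain: 19(1 + δ + … + δ^1); loss: 5·δ^2/(1−δ).
No profitable deviation ⇔ 19(1−δ^2) ≤ 5·δ^2, i.e. δ^2 ≥ 19/(19+5) = 19/24.
Hence δ ≥ (19/24)^(1/2) ≈ 0.890.

0.890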